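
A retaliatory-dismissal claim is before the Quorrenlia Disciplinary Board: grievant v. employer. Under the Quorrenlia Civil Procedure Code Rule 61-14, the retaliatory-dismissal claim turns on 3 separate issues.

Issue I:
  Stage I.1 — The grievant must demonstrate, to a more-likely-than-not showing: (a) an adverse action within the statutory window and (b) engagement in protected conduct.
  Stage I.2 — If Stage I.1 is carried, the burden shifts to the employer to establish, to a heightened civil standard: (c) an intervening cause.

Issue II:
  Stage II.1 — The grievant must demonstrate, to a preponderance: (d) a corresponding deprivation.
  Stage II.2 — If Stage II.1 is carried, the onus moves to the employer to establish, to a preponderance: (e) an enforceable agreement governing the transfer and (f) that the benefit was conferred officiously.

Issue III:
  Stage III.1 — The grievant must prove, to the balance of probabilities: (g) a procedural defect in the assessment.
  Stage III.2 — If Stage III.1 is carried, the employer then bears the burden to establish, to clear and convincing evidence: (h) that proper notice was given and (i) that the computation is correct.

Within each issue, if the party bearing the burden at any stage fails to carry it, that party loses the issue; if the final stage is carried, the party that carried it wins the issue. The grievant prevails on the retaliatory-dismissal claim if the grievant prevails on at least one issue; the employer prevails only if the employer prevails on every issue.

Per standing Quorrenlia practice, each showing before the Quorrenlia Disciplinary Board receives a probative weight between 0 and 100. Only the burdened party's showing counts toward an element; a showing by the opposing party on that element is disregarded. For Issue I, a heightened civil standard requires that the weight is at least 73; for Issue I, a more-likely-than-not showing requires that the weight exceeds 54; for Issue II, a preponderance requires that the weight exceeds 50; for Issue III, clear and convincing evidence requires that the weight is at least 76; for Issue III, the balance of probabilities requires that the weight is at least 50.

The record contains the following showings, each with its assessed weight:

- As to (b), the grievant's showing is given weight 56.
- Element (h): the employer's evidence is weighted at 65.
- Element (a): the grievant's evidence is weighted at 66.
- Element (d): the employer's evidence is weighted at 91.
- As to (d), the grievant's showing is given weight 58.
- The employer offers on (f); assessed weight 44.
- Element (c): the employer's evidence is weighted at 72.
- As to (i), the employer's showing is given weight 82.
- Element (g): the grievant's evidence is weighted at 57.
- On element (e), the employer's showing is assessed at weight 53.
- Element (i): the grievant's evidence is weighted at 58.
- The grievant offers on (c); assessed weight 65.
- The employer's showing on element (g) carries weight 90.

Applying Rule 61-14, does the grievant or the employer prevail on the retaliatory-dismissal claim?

— Issue I —
Stage I.1 (grievant, a more-likely-than-not showing, weight exceeds 54): (a) 66 > 54 — meets; (b) 56 > 54 — meets.
  All elements met. The burden passes to the employer.
Stage I.2 (employer, a heightened civil standard, weight is at least 73): (c) 72 (grievant's 65 disregarded) < 73 — fails.
  Stage I.2 not carried; the employer fails its burden.
The grievant prevails on this issue.
— Issue II —
Stage II.1 (grievant, a preponderance, weight exceeds 50): (d) 58 (employer's 91 disregarded) > 50 — meets.
  Stage II.1 is satisfied; the onus moves to the employer.
Stage II.2 (employer, a preponderance, weight exceeds 50): (e) 53 > 50 — meets; (f) 44 ≤ 50 — fails.
  Stage II.2 not carried; the employer fails its burden.
The analysis ends at Stage II.2; the grievant prevails on this issue.
— Issue III —
Stage III.1 (grievant, the balance of probabilities, weight is at least 50): (g) 57 (employer's 90 disregarded) ≥ 50 — meets.
  All elements met. The burden passes to the employer.
Stage III.2 (employer, clear and convincing evidence, weight is at least 76): (h) 65 < 76 — fails; (i) 82 (grievant's 58 disregarded) ≥ 76 — meets.
  The employer does not carry Stage III.2.
So the grievant prevails on this issue.
Per-issue: Issue I → grievant; Issue II → grievant; Issue III → grievant. The grievant must prevail on at least one issue; overall, the grievant prevails.

grievant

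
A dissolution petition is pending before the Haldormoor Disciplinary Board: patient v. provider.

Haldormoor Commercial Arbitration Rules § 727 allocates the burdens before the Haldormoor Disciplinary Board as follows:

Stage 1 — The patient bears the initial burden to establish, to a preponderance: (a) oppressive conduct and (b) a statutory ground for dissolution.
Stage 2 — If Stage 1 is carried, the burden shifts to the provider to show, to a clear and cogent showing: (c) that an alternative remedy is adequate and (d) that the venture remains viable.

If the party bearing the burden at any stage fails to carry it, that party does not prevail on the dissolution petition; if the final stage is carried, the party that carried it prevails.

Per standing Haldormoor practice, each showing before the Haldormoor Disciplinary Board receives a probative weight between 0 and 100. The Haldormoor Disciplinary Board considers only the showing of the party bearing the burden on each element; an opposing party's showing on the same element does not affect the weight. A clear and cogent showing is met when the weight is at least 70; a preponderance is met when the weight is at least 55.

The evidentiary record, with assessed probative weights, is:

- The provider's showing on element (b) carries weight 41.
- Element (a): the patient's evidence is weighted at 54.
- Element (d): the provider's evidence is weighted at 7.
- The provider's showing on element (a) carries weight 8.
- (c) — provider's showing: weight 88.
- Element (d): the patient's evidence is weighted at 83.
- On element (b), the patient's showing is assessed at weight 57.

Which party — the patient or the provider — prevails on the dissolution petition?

Stage 1 — burden on patient; standard: a preponderance (weight is at least 55).
    (a): 54 (provider's 8 disregarded) < 55 [not met]
    (b): 57 (provider's 41 disregarded) ≥ 55 [met]
  Stage 1 not carried; the patient fails its burden.
So the provider prevails.

provider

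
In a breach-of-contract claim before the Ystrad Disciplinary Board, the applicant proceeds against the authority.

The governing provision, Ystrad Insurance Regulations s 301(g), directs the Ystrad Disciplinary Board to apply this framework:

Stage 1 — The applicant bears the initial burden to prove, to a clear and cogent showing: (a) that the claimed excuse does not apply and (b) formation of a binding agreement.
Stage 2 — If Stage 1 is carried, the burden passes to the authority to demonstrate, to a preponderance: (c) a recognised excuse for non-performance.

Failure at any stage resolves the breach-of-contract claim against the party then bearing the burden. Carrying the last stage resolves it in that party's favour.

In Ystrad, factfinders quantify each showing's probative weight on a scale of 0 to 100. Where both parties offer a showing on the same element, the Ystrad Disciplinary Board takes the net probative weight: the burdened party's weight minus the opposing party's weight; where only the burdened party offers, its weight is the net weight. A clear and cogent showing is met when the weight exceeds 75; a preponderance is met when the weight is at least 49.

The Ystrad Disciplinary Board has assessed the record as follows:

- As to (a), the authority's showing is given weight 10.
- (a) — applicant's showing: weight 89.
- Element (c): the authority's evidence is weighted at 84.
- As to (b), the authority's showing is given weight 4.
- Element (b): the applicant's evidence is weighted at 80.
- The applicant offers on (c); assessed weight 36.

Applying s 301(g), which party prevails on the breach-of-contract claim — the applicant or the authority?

applicant

Stage 1 — burden on applicant; standard: a clear and cogent showing (weight exceeds 75).
    (a): 89 − 10 = 79 > 75 [met]
    (b): 80 − 4 = 76 > 75 [met]
  Stage 1 carried; the burden shifts to the authority.
Stage 2 — burden on authority; standard: a preponderance (weight is at least 49).
    (c): 84 − 36 = 48 < 49 [not met]
  Not every element is met, so the authority fails to carry Stage 2.
The analysis ends at Stage 2; the applicant prevails.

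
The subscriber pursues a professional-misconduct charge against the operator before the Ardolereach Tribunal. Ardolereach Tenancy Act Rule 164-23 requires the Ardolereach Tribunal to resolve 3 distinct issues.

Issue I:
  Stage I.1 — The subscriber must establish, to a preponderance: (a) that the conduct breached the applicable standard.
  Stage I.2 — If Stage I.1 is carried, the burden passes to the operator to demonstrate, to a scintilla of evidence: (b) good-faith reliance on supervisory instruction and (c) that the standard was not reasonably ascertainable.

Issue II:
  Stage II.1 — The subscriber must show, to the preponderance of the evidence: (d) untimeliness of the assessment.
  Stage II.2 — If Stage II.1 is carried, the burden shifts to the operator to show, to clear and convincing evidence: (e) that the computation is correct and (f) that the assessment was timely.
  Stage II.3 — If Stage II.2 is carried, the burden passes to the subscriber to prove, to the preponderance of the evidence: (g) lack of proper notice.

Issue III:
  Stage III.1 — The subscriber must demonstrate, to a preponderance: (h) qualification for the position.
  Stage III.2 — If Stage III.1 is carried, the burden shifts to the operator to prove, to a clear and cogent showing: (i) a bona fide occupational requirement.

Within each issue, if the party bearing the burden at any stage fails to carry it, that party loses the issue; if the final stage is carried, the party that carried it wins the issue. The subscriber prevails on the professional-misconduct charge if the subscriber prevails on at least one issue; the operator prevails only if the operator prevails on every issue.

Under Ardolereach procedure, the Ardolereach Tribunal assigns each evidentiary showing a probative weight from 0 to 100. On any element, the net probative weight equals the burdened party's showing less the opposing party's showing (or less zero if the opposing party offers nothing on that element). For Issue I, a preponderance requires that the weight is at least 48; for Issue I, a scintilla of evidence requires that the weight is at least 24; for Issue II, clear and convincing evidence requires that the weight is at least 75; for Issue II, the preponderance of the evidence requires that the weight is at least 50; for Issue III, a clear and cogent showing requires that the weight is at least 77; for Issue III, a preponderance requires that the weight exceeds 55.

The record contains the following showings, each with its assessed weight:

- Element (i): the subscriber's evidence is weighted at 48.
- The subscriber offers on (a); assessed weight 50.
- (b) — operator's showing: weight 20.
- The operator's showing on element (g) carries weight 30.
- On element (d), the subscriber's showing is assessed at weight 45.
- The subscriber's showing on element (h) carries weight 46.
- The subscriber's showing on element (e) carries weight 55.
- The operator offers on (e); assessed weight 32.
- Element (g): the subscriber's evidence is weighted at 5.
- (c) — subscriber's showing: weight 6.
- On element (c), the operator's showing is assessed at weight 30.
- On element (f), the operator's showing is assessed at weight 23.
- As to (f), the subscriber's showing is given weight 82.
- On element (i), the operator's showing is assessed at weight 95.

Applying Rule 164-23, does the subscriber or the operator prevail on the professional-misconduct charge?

subscriber

— Issue I —
Stage I.1 (subscriber, a preponderance, weight is at least 48): (a) 50 ≥ 48 — meets.
  Stage I.1 is satisfied; the onus moves to the operator.
Stage I.2 (operator, a scintilla of evidence, weight is at least 24): (b) 20 < 24 — fails; (c) net 30−6=24 ≥ 24 — meets.
  Stage I.2 not carried; the operator fails its burden.
So the subscriber prevails on this issue.
— Issue II —
Stage II.1 — burden on subscriber; standard: the preponderance of the evidence (weight is at least 50).
    (d): 45 < 50 [not met]
  Not every element is met, so the subscriber fails to carry Stage II.1.
So the operator prevails on this issue.
— Issue III —
At Stage III.1 the subscriber must meet a preponderance (weight exceeds 55): on (h) the weight is 46, ≤ 55, so (h) does not meet the standard.
  The subscriber does not carry Stage III.1.
The operator prevails on this issue.
Per-issue: Issue I → subscriber; Issue II → operator; Issue III → operator. The subscriber must prevail on at least one issue; overall, the subscriber prevails.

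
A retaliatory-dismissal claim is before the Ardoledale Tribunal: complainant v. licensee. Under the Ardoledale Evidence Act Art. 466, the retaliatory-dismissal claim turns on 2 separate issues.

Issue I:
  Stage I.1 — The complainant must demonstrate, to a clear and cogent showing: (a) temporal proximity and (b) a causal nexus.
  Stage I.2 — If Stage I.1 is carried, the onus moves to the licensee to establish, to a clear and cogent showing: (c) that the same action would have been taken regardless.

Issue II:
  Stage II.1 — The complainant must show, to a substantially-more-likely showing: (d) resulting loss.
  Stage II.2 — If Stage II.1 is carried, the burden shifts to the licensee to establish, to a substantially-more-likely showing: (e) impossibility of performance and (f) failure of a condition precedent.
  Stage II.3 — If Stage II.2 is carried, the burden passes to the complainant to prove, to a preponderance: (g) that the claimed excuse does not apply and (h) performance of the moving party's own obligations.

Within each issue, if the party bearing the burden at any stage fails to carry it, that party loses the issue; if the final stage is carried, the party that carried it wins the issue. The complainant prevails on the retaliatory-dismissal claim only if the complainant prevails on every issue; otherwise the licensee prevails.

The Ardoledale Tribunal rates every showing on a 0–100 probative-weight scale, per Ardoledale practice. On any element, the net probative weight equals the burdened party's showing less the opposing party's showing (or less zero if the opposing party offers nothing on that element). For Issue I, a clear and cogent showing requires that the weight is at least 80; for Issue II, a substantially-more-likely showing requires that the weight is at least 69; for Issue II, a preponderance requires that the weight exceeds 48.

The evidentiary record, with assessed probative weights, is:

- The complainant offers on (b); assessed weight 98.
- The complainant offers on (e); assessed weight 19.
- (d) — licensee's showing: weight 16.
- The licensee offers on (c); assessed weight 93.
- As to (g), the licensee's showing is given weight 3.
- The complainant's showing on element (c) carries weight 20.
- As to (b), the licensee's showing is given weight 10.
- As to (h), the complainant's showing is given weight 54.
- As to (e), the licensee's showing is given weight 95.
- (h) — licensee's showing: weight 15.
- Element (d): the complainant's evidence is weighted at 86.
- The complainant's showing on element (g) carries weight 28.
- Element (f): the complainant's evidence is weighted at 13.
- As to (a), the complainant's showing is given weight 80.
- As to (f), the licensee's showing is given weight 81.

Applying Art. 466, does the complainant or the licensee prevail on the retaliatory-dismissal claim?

complainant

— Issue I —
Stage I.1 (complainant, a clear and cogent showing, weight is at least 80): (a) 80 ≥ 80 — meets; (b) net 98−10=88 ≥ 80 — meets.
  All elements met. The burden passes to the licensee.
Stage I.2 (licensee, a clear and cogent showing, weight is at least 80): (c) net 93−20=73 < 80 — fails.
  The licensee does not carry Stage I.2.
The complainant prevails on this issue.
— Issue II —
Stage II.1 — burden on complainant; standard: a substantially-more-likely showing (weight is at least 69).
    (d): 86 − 16 = 70 ≥ 69 [met]
  The complainant carries Stage II.1; the licensee now bears the burden.
Stage II.2 — burden on licensee; standard: a substantially-more-likely showing (weight is at least 69).
    (e): 95 − 19 = 76 ≥ 69 [met]
    (f): 81 − 13 = 68 < 69 [not met]
  Stage II.2 not carried; the licensee fails its burden.
So the complainant prevails on this issue.
Per-issue: Issue I → complainant; Issue II → complainant. The complainant must prevail on every issue; overall, the complainant prevails.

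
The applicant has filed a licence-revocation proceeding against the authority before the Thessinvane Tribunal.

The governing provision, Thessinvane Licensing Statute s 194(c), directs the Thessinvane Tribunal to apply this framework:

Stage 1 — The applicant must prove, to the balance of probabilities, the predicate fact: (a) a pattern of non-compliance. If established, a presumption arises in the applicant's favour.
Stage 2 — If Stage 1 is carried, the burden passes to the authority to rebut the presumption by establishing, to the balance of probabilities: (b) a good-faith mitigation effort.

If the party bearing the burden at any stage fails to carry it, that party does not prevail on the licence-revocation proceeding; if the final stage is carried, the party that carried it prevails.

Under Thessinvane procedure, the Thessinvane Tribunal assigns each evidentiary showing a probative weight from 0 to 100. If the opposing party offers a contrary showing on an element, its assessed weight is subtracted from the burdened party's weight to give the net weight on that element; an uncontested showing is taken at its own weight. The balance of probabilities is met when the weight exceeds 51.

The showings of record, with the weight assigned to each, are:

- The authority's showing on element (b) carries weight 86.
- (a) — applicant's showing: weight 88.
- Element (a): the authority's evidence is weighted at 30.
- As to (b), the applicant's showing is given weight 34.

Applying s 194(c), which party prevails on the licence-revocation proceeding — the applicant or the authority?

At Stage 1 the applicant must meet the balance of probabilities (weight exceeds 51): on (a) the weight is 88 less the opposing 30 gives net 58, which does exceed 51, so (a) meets the standard.
  The applicant carries Stage 1; the authority now bears the burden.
At Stage 2 the authority must meet the balance of probabilities (weight exceeds 51): on (b) the weight is 86 less the opposing 34 gives net 52, which does exceed 51, so (b) meets the standard.
  The authority carries the last stage.
Every stage carried; the authority prevails.

authority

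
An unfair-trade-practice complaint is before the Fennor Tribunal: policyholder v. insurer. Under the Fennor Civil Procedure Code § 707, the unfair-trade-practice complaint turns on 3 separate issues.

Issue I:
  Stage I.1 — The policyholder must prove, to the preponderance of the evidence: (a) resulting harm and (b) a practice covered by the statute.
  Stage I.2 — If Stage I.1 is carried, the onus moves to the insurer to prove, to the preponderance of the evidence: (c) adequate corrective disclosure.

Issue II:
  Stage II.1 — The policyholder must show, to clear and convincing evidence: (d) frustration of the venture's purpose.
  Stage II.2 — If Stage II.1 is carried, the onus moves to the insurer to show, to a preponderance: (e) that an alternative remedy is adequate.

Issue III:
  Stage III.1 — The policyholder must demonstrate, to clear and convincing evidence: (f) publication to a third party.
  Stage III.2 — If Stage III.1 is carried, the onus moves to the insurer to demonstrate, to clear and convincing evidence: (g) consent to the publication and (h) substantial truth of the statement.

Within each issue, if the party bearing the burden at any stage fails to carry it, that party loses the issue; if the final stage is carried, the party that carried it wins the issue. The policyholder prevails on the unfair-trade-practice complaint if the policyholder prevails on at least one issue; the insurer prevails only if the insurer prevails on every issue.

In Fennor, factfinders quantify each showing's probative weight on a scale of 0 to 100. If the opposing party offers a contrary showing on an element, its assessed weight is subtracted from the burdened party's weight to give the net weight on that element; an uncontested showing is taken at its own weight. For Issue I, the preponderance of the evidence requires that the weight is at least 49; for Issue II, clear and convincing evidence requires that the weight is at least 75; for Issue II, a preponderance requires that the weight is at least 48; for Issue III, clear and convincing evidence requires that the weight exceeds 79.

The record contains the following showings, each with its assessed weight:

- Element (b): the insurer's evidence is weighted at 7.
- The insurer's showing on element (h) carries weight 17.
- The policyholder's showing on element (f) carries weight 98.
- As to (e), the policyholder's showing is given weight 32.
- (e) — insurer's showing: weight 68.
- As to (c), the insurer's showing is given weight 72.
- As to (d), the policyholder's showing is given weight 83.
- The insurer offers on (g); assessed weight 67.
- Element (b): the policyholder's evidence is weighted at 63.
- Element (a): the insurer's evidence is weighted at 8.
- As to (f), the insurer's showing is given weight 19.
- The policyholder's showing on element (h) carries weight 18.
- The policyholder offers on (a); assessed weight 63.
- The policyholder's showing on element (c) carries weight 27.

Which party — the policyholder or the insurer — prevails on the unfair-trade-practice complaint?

policyholder

— Issue I —
Stage I.1 — burden on policyholder; standard: the preponderance of the evidence (weight is at least 49).
    (a): 63 − 8 = 55 ≥ 49 [met]
    (b): 63 − 7 = 56 ≥ 49 [met]
  All elements met. The burden passes to the insurer.
Stage I.2 — burden on insurer; standard: the preponderance of the evidence (weight is at least 49).
    (c): 72 − 27 = 45 < 49 [not met]
  Stage I.2 not carried; the insurer fails its burden.
The analysis ends at Stage I.2; the policyholder prevails on this issue.
— Issue II —
At Stage II.1 the policyholder must meet clear and convincing evidence (weight is at least 75): on (d) the weight is 83, ≥ 75, so (d) meets the standard.
  The policyholder carries Stage II.1; the insurer now bears the burden.
At Stage II.2 the insurer must meet a preponderance (weight is at least 48): on (e) the weight is 68 less the opposing 32 gives net 36, < 48, so (e) does not meet the standard.
  Stage II.2 not carried; the insurer fails its burden.
The policyholder prevails on this issue.
— Issue III —
Stage III.1 — burden on policyholder; standard: clear and convincing evidence (weight exceeds 79).
    (f): 98 − 19 = 79 ≤ 79 [not met]
  Not every element is met, so the policyholder fails to carry Stage III.1.
So the insurer prevails on this issue.
Per-issue: Issue I → policyholder; Issue II → policyholder; Issue III → insurer. The policyholder must prevail on at least one issue; overall, the policyholder prevails.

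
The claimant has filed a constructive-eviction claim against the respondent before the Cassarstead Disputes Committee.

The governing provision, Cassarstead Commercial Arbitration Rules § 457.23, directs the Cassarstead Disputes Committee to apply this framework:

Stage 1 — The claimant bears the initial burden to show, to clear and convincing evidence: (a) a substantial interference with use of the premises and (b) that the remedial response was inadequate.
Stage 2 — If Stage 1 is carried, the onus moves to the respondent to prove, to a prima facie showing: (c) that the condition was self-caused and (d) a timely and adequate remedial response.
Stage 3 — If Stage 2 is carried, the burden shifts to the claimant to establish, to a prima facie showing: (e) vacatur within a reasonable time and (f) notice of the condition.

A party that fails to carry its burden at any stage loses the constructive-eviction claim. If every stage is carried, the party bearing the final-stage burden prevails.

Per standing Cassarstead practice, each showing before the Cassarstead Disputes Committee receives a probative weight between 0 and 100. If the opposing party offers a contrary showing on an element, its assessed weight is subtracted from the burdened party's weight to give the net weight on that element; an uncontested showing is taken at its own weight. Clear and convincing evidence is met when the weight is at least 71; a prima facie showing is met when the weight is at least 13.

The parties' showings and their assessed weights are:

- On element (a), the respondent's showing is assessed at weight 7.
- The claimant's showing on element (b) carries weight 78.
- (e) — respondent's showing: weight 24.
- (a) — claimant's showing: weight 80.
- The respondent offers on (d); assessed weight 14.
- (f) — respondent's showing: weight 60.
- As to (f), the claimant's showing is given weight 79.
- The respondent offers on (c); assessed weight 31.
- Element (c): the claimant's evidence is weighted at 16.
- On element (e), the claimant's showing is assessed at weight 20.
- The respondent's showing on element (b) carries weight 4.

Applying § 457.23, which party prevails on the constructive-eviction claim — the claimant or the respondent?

respondent

Stage 1 (claimant, clear and convincing evidence, weight is at least 71): (a) net 80−7=73 ≥ 71 — meets; (b) net 78−4=74 ≥ 71 — meets.
  Stage 1 is satisfied; the onus moves to the respondent.
Stage 2 (respondent, a prima facie showing, weight is at least 13): (c) net 31−16=15 ≥ 13 — meets; (d) 14 ≥ 13 — meets.
  All elements met. The burden passes to the claimant.
Stage 3 (claimant, a prima facie showing, weight is at least 13): (e) net 20−24=-4 < 13 — fails; (f) net 79−60=19 ≥ 13 — meets.
  Stage 3 not carried; the claimant fails its burden.
The analysis ends at Stage 3; the respondent prevails.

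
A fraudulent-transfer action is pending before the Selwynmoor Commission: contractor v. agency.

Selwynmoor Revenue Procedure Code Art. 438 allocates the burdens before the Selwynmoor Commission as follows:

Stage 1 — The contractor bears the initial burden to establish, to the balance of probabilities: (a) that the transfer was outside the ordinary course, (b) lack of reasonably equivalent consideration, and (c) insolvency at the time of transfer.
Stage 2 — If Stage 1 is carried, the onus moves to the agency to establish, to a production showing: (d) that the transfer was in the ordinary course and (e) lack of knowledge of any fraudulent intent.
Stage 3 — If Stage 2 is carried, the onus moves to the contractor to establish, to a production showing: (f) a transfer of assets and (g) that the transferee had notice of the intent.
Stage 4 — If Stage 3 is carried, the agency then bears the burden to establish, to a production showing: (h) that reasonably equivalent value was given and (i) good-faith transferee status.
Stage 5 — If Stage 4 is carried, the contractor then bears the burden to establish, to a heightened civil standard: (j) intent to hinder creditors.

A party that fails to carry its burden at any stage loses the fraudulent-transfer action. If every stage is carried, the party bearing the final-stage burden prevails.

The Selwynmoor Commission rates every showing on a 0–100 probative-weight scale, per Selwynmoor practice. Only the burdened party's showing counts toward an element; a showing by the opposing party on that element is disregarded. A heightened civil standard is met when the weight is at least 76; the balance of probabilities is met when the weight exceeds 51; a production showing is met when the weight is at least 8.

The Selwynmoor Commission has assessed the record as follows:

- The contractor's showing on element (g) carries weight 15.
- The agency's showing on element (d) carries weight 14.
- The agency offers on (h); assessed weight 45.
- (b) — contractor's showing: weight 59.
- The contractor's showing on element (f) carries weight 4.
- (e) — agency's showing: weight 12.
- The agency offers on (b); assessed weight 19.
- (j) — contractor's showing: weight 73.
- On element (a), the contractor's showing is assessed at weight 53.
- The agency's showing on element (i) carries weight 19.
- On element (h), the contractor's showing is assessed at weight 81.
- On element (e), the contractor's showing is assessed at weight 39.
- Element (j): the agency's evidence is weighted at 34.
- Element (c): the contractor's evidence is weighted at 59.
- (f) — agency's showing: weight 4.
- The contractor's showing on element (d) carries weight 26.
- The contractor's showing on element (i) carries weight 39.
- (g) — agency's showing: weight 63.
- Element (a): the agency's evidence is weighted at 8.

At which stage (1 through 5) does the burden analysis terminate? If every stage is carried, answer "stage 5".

At Stage 1 the contractor must meet the balance of probabilities (weight exceeds 51): on (a) the weight is 53 (the agency's 8 is given no effect), which does exceed 51, so (a) meets the standard; on (b) the weight is 59 (the agency's 19 is given no effect), > 51, so (b) meets the standard; on (c) the weight is 59, which does exceed 51, so (c) meets the standard.
  All elements met. The burden passes to the agency.
At Stage 2 the agency must meet a production showing (weight is at least 8): on (d) the weight is 14 (the contractor's 26 is given no effect), ≥ 8, so (d) meets the standard; on (e) the weight is 12 (the contractor's 39 is given no effect), which does reach 8, so (e) meets the standard.
  The agency carries Stage 2; the contractor now bears the burden.
At Stage 3 the contractor must meet a production showing (weight is at least 8): on (f) the weight is 4 (the agency's 4 is given no effect), < 8, so (f) does not meet the standard; on (g) the weight is 15 (the agency's 63 is given no effect), ≥ 8, so (g) meets the standard.
  Stage 3 not carried; the contractor fails its burden.
The agency prevails.

stage 3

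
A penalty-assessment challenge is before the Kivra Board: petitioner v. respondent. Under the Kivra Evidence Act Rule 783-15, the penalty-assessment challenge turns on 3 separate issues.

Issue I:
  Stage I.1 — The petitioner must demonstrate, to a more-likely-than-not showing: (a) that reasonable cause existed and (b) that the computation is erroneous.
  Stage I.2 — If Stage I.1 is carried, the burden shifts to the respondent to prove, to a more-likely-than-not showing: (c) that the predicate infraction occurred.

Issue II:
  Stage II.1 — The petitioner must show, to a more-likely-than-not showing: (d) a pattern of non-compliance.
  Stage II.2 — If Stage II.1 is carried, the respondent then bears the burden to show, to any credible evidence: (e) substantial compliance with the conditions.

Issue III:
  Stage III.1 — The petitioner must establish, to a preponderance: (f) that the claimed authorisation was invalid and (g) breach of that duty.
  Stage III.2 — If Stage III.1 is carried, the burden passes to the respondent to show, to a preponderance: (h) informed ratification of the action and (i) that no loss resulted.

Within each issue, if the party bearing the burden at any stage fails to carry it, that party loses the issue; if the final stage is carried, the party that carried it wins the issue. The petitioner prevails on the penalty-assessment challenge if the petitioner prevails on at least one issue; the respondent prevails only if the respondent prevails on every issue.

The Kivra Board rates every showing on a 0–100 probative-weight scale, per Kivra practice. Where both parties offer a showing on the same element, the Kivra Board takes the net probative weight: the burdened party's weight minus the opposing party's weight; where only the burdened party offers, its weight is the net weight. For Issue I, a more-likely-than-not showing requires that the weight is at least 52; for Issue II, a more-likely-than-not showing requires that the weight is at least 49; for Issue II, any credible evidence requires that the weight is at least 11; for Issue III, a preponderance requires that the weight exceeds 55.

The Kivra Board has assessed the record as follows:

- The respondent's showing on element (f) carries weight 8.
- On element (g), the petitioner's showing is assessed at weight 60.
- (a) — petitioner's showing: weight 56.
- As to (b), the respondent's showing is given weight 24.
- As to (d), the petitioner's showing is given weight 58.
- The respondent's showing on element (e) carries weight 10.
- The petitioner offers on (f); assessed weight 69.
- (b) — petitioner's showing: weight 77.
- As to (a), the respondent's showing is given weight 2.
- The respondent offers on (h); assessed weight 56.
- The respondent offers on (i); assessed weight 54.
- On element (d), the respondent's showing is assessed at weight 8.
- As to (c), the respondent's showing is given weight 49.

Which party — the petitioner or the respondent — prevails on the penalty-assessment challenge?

petitioner

— Issue I —
Stage I.1 (petitioner, a more-likely-than-not showing, weight is at least 52): (a) net 56−2=54 ≥ 52 — meets; (b) net 77−24=53 ≥ 52 — meets.
  Stage I.1 carried; the burden shifts to the respondent.
Stage I.2 (respondent, a more-likely-than-not showing, weight is at least 52): (c) 49 < 52 — fails.
  Stage I.2 not carried; the respondent fails its burden.
So the petitioner prevails on this issue.
— Issue II —
At Stage II.1 the petitioner must meet a more-likely-than-not showing (weight is at least 49): on (d) the weight is 58 less the opposing 8 gives net 50, ≥ 49, so (d) meets the standard.
  All elements met. The burden passes to the respondent.
At Stage II.2 the respondent must meet any credible evidence (weight is at least 11): on (e) the weight is 10, which does not reach 11, so (e) does not meet the standard.
  The respondent does not carry Stage II.2.
The analysis ends at Stage II.2; the petitioner prevails on this issue.
— Issue III —
At Stage III.1 the petitioner must meet a preponderance (weight exceeds 55): on (f) the weight is 69 less the opposing 8 gives net 61, > 55, so (f) meets the standard; on (g) the weight is 60, which does exceed 55, so (g) meets the standard.
  The petitioner carries Stage III.1; the respondent now bears the burden.
At Stage III.2 the respondent must meet a preponderance (weight exceeds 55): on (h) the weight is 56, > 55, so (h) meets the standard; on (i) the weight is 54, which does not exceed 55, so (i) does not meet the standard.
  Stage III.2 not carried; the respondent fails its burden.
The petitioner prevails on this issue.
Per-issue: Issue I → petitioner; Issue II → petitioner; Issue III → petitioner. The petitioner must prevail on at least one issue; overall, the petitioner prevails.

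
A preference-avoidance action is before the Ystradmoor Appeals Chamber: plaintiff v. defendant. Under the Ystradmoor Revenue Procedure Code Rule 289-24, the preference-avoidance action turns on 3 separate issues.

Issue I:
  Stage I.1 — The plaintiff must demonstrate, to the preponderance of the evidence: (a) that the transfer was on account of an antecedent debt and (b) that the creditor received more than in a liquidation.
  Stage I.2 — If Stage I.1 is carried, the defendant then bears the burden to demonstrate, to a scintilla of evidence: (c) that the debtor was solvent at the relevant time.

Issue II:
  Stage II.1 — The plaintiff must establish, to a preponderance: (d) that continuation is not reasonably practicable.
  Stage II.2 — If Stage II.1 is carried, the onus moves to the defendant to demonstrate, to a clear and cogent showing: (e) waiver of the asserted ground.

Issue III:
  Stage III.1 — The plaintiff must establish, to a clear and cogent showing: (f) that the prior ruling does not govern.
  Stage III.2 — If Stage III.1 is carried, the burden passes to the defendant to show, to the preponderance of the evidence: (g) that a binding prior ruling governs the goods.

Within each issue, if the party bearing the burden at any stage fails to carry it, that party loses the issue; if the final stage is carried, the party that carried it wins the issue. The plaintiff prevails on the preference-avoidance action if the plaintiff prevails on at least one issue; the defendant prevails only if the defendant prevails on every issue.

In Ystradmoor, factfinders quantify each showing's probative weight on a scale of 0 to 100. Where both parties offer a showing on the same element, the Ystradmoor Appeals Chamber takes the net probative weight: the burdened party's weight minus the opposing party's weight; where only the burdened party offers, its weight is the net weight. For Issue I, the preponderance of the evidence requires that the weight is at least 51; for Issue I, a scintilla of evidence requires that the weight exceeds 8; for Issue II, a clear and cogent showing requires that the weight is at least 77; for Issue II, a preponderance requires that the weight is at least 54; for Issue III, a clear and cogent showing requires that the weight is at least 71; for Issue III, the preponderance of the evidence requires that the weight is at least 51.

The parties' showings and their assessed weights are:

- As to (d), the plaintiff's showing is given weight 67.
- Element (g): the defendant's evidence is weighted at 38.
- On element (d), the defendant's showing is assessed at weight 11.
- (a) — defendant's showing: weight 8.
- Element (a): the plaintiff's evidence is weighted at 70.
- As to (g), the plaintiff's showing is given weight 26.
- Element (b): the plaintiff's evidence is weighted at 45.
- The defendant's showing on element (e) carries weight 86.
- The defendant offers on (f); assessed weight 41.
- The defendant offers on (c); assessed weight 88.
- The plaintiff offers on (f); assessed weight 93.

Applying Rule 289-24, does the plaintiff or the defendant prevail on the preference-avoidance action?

— Issue I —
At Stage I.1 the plaintiff must meet the preponderance of the evidence (weight is at least 51): on (a) the weight is 70 less the opposing 8 gives net 62, ≥ 51, so (a) meets the standard; on (b) the weight is 45, which does not reach 51, so (b) does not meet the standard.
  Stage I.1 not carried; the plaintiff fails its burden.
The analysis ends at Stage I.1; the defendant prevails on this issue.
— Issue II —
Stage II.1 — burden on plaintiff; standard: a preponderance (weight is at least 54).
    (d): 67 − 11 = 56 ≥ 54 [met]
  Stage II.1 is satisfied; the onus moves to the defendant.
Stage II.2 — burden on defendant; standard: a clear and cogent showing (weight is at least 77).
    (e): 86 ≥ 77 [met]
  The defendant carries the last stage.
Every stage carried; the defendant prevails on this issue.
— Issue III —
Stage III.1 (plaintiff, a clear and cogent showing, weight is at least 71): (f) net 93−41=52 < 71 — fails.
  Not every element is met, so the plaintiff fails to carry Stage III.1.
So the defendant prevails on this issue.
Per-issue: Issue I → defendant; Issue II → defendant; Issue III → defendant. The plaintiff must prevail on at least one issue; overall, the defendant prevails.

defendant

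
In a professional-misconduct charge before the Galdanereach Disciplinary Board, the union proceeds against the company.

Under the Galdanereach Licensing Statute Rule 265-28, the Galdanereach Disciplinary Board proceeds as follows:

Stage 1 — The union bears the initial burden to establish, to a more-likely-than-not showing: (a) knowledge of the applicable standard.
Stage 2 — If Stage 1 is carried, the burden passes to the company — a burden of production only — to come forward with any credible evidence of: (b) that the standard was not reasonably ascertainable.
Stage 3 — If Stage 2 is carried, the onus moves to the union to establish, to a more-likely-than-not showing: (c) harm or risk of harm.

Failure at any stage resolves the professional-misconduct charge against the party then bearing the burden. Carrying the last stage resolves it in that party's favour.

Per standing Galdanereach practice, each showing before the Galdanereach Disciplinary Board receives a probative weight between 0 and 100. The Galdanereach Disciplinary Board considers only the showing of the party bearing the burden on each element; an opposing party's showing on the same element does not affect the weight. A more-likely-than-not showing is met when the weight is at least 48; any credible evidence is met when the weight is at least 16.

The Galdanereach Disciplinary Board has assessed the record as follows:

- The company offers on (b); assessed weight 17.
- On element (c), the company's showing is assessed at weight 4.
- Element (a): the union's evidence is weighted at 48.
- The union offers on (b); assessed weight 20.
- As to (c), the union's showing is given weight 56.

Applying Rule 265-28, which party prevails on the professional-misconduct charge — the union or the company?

At Stage 1 the union must meet a more-likely-than-not showing (weight is at least 48): on (a) the weight is 48, which does reach 48, so (a) meets the standard.
  Stage 1 is satisfied; the onus moves to the company.
At Stage 2 the company must meet any credible evidence (weight is at least 16): on (b) the weight is 17 (the union's 20 is given no effect), which does reach 16, so (b) meets the standard.
  All elements met. The burden passes to the union.
At Stage 3 the union must meet a more-likely-than-not showing (weight is at least 48): on (c) the weight is 56 (the company's 4 is given no effect), ≥ 48, so (c) meets the standard.
  The union carries the last stage.
Every stage carried; the union prevails.

union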